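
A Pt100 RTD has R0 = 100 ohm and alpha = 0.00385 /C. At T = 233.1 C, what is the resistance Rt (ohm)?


The RTD equation: Rt = R0 * (1 + alpha * T).
Rt = 100 * (1 + 0.00385 * 233.1)
Rt = 100 * (1 + 0.897435)
Rt = 100 * 1.897435
Rt = 189.744 ohm

189.744 ohm


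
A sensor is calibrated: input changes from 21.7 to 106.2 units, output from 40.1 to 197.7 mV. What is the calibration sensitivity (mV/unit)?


Sensitivity = (y2 - y1) / (x2 - x1).
S = (197.7 - 40.1) / (106.2 - 21.7)
S = 157.6 / 84.5
S = 1.8651 mV/unit

1.8651 mV/unit


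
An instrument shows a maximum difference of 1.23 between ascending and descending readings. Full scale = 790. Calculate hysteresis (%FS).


Hysteresis = (max difference / full scale) * 100%.
H = (1.23 / 790) * 100
H = 0.156 %FS

0.156 %FS


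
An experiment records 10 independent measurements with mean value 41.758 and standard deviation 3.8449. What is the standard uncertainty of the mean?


The standard uncertainty for Type A evaluation is u = s / sqrt(n).
u = 3.8449 / sqrt(10)
u = 3.8449 / 3.1623
u = 1.2159

1.2159


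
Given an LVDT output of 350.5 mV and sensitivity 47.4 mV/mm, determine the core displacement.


Displacement = Vout / sensitivity.
d = 350.5 / 47.4
d = 7.395 mm

7.395 mm


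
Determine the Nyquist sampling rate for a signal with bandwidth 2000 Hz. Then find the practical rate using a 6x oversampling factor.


By Nyquist theorem, fs_min = 2 * fmax.
fs_min = 2 * 2000 = 4000 Hz
Practical rate = 6 * fs_min = 6 * 4000 = 24000 Hz

fs_min = 4000 Hz, fs_practical = 24000 Hz


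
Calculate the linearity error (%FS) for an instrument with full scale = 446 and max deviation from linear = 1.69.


Linearity error = (max deviation / full scale) * 100%.
Linearity = (1.69 / 446) * 100
Linearity = 0.379 %FS

0.379 %FS


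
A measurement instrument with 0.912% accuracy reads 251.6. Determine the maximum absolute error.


Absolute error = (accuracy% / 100) * reading.
Error = (0.912 / 100) * 251.6
Error = 0.00912 * 251.6
Error = 2.2946

2.2946


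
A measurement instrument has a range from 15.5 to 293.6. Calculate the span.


Span = upper range - lower range.
Span = 293.6 - (15.5)
Span = 278.1

278.1


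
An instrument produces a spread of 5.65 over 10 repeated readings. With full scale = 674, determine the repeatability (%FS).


Repeatability = (spread / full scale) * 100%.
R = (5.65 / 674) * 100
R = 0.838 %FS

0.838 %FS


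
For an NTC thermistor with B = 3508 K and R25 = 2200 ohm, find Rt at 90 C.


NTC thermistor equation: Rt = R25 * exp(B * (1/T - 1/T25)).
T in Kelvin: 363.15 K, T25 = 298.15 K
1/T - 1/T25 = 1/363.15 - 1/298.15 = -0.00060033
B * (1/T - 1/T25) = 3508 * -0.00060033 = -2.106
Rt = 2200 * exp(-2.106) = 267.8 ohm

267.8 ohm


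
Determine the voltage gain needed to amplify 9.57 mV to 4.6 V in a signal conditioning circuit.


Gain = Vout / Vin (converting to same units).
G = 4.6 V / 9.57 mV
G = 4600.0 mV / 9.57 mV
G = 480.67

480.67


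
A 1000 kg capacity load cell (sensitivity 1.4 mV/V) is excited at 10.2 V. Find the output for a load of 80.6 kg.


Vout = rated_output * Vex * (load / capacity).
Vout = 1.4 * 10.2 * (80.6 / 1000)
Vout = 1.4 * 10.2 * 0.0806
Vout = 1.151 mV

1.151 mV


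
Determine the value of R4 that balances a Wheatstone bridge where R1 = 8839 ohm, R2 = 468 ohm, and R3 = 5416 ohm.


At balance: R1*R4 = R2*R3, so R4 = R2*R3/R1.
R4 = 468 * 5416 / 8839
R4 = 2534688 / 8839
R4 = 286.76 ohm

286.76 ohm


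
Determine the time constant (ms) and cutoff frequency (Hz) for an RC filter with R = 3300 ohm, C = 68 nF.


Time constant: tau = R * C.
tau = 3300 * 6.80e-08 = 0.0002244 s
tau = 0.2244 ms
Cutoff frequency: fc = 1 / (2*pi*R*C).
fc = 1 / (2*pi*0.0002244) = 709.25 Hz

tau = 0.2244 ms, fc = 709.25 Hz


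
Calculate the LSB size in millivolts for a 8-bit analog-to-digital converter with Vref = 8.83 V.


The resolution (LSB) of an ADC is Vref / 2^n.
LSB = 8.83 / 2^8
LSB = 8.83 / 256
LSB = 0.03449219 V = 34.4921875 mV

34.4921875 mV


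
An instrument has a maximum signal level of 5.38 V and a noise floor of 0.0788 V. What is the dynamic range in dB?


Dynamic range = 20 * log10(Vmax / Vnoise).
DR = 20 * log10(5.38 / 0.0788)
DR = 20 * log10(68.27)
DR = 36.69 dB

36.69 dB


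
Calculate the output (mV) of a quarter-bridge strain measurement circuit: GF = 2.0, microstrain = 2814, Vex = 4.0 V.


Quarter bridge output: Vout = (GF * epsilon * Vex) / 4.
Vout = (2.0 * 2814e-6 * 4.0) / 4
Vout = 0.022512 / 4 V
Vout = 0.005628 V = 5.628 mV

5.628 mV


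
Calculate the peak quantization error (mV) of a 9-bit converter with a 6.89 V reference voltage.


The maximum quantization error is +/- LSB/2.
LSB = Vref / 2^n = 6.89 / 512 = 0.01345703 V
Max error = LSB / 2 = 0.01345703 / 2 = 0.00672852 V
Max error = 6.7285 mV

6.7285 mV


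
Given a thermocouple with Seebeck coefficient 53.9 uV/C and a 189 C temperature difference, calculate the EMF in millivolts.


The thermocouple output V = sensitivity * dT.
V = 53.9 uV/C * 189 C
V = 10187.1 uV
V = 10.187 mV

10.187 mV


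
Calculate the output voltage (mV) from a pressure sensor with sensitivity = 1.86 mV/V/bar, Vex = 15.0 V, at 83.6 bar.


Output = sensitivity * Vex * P.
Vout = 1.86 * 15.0 * 83.6
Vout = 27.9 * 83.6
Vout = 2332.44 mV

2332.44 mV


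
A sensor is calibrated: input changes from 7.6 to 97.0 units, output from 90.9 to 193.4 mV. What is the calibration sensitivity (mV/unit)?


Sensitivity = (y2 - y1) / (x2 - x1).
S = (193.4 - 90.9) / (97.0 - 7.6)
S = 102.5 / 89.4
S = 1.1465 mV/unit

1.1465 mV/unit


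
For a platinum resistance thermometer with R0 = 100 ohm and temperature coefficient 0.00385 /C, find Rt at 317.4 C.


The RTD equation: Rt = R0 * (1 + alpha * T).
Rt = 100 * (1 + 0.00385 * 317.4)
Rt = 100 * (1 + 1.22199)
Rt = 100 * 2.22199
Rt = 222.199 ohm

222.199 ohm


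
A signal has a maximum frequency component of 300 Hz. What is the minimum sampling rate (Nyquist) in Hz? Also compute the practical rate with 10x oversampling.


By Nyquist theorem, fs_min = 2 * fmax.
fs_min = 2 * 300 = 600 Hz
Practical rate = 10 * fs_min = 10 * 600 = 6000 Hz

fs_min = 600 Hz, fs_practical = 6000 Hz


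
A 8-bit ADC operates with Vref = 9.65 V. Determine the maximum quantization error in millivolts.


The maximum quantization error is +/- LSB/2.
LSB = Vref / 2^n = 9.65 / 256 = 0.03769531 V
Max error = LSB / 2 = 0.03769531 / 2 = 0.01884766 V
Max error = 18.8477 mV

18.8477 mV


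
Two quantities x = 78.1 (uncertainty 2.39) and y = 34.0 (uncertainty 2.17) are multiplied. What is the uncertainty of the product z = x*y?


For a product z = x*y, the relative uncertainty is:
uz/z = sqrt((ux/x)^2 + (uy/y)^2)
Relative uncertainties: ux/x = 2.39/78.1 = 0.030602
uy/y = 2.17/34.0 = 0.063824
z = 78.1 * 34.0 = 2655.4
uz = 2655.4 * sqrt(0.030602^2 + 0.063824^2) = 187.951

187.951


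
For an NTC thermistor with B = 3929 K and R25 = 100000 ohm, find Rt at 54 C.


NTC thermistor equation: Rt = R25 * exp(B * (1/T - 1/T25)).
T in Kelvin: 327.15 K, T25 = 298.15 K
1/T - 1/T25 = 1/327.15 - 1/298.15 = -0.00029731
B * (1/T - 1/T25) = 3929 * -0.00029731 = -1.1681
Rt = 100000 * exp(-1.1681) = 31094.2 ohm

31094.2 ohm


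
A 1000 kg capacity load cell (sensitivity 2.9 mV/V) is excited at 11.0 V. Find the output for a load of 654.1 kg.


Vout = rated_output * Vex * (load / capacity).
Vout = 2.9 * 11.0 * (654.1 / 1000)
Vout = 2.9 * 11.0 * 0.6541
Vout = 20.866 mV

20.866 mV


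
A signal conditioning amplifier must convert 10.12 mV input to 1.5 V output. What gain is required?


Gain = Vout / Vin (converting to same units).
G = 1.5 V / 10.12 mV
G = 1500.0 mV / 10.12 mV
G = 148.22

148.22


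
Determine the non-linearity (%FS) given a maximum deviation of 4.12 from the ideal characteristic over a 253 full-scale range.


Linearity error = (max deviation / full scale) * 100%.
Linearity = (4.12 / 253) * 100
Linearity = 1.628 %FS

1.628 %FS


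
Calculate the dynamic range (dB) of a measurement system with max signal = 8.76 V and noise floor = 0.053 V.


Dynamic range = 20 * log10(Vmax / Vnoise).
DR = 20 * log10(8.76 / 0.053)
DR = 20 * log10(165.28)
DR = 44.36 dB

44.36 dB


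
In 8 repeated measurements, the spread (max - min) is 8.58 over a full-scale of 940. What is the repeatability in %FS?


Repeatability = (spread / full scale) * 100%.
R = (8.58 / 940) * 100
R = 0.913 %FS

0.913 %FS


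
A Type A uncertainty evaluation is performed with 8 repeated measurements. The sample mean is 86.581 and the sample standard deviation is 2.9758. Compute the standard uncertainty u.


The standard uncertainty for Type A evaluation is u = s / sqrt(n).
u = 2.9758 / sqrt(8)
u = 2.9758 / 2.8284
u = 1.0521

1.0521


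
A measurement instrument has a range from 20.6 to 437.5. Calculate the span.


Span = upper range - lower range.
Span = 437.5 - (20.6)
Span = 416.9

416.9


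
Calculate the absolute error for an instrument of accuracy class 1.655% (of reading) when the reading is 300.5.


Absolute error = (accuracy% / 100) * reading.
Error = (1.655 / 100) * 300.5
Error = 0.01655 * 300.5
Error = 4.9733

4.9733


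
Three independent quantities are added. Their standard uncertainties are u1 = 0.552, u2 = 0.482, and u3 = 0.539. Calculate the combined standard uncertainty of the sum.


For a sum of independent quantities, uc = sqrt(u1^2 + u2^2 + u3^2).
uc = sqrt(0.552^2 + 0.482^2 + 0.539^2)
uc = sqrt(0.304704 + 0.232324 + 0.290521)
uc = 0.9097

0.9097


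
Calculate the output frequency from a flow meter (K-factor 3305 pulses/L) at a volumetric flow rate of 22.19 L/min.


Frequency = K * Q / 60 (converting L/min to L/s).
f = 3305 * 22.19 / 60
f = 73337.95 / 60
f = 1222.3 Hz

1222.3 Hz


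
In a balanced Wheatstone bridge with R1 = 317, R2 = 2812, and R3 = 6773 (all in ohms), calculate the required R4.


At balance: R1*R4 = R2*R3, so R4 = R2*R3/R1.
R4 = 2812 * 6773 / 317
R4 = 19045676 / 317
R4 = 60081.0 ohm

60081.0 ohm


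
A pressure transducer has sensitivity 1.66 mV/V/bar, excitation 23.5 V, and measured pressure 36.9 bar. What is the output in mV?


Output = sensitivity * Vex * P.
Vout = 1.66 * 23.5 * 36.9
Vout = 39.01 * 36.9
Vout = 1439.47 mV

1439.47 mV


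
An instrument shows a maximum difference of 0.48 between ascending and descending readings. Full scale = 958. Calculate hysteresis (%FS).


Hysteresis = (max difference / full scale) * 100%.
H = (0.48 / 958) * 100
H = 0.05 %FS

0.05 %FS


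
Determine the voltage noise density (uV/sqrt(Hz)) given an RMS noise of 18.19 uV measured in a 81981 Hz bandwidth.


Noise spectral density = Vrms / sqrt(BW).
NSD = 18.19 / sqrt(81981)
NSD = 18.19 / 286.3232
NSD = 0.0635 uV/sqrt(Hz)

0.0635 uV/sqrt(Hz)


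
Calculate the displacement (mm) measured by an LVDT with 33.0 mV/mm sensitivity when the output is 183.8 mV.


Displacement = Vout / sensitivity.
d = 183.8 / 33.0
d = 5.57 mm

5.57 mm


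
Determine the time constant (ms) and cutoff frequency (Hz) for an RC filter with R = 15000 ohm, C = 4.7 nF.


Time constant: tau = R * C.
tau = 15000 * 4.70e-09 = 7.05e-05 s
tau = 0.0705 ms
Cutoff frequency: fc = 1 / (2*pi*R*C).
fc = 1 / (2*pi*7.05e-05) = 2257.52 Hz

tau = 0.0705 ms, fc = 2257.52 Hz


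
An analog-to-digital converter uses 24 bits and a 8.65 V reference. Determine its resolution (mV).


The resolution (LSB) of an ADC is Vref / 2^n.
LSB = 8.65 / 2^24
LSB = 8.65 / 16777216
LSB = 5.2e-07 V = 0.00051558 mV

0.00051558 mV


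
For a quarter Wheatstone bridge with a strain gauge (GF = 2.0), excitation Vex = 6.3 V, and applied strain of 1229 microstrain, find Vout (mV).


Quarter bridge output: Vout = (GF * epsilon * Vex) / 4.
Vout = (2.0 * 1229e-6 * 6.3) / 4
Vout = 0.0154854 / 4 V
Vout = 0.00387135 V = 3.8713 mV

3.8713 mV


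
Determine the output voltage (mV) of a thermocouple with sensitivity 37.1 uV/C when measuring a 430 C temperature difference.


The thermocouple output V = sensitivity * dT.
V = 37.1 uV/C * 430 C
V = 15953.0 uV
V = 15.953 mV

15.953 mV


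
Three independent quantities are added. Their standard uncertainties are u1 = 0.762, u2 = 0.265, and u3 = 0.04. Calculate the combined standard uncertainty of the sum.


For a sum of independent quantities, uc = sqrt(u1^2 + u2^2 + u3^2).
uc = sqrt(0.762^2 + 0.265^2 + 0.04^2)
uc = sqrt(0.580644 + 0.070225 + 0.0016)
uc = 0.8078

0.8078


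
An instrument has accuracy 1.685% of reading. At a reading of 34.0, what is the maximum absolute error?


Absolute error = (accuracy% / 100) * reading.
Error = (1.685 / 100) * 34.0
Error = 0.01685 * 34.0
Error = 0.5729

0.5729


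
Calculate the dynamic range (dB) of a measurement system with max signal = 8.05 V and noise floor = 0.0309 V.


Dynamic range = 20 * log10(Vmax / Vnoise).
DR = 20 * log10(8.05 / 0.0309)
DR = 20 * log10(260.52)
DR = 48.32 dB

48.32 dB


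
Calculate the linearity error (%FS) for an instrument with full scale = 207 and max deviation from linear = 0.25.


Linearity error = (max deviation / full scale) * 100%.
Linearity = (0.25 / 207) * 100
Linearity = 0.121 %FS

0.121 %FS


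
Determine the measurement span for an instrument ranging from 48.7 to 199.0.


Span = upper range - lower range.
Span = 199.0 - (48.7)
Span = 150.3

150.3


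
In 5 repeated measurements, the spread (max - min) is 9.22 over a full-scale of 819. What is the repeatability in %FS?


Repeatability = (spread / full scale) * 100%.
R = (9.22 / 819) * 100
R = 1.126 %FS

1.126 %FS


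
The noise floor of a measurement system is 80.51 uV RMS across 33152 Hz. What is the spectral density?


Noise spectral density = Vrms / sqrt(BW).
NSD = 80.51 / sqrt(33152)
NSD = 80.51 / 182.0769
NSD = 0.4422 uV/sqrt(Hz)

0.4422 uV/sqrt(Hz)


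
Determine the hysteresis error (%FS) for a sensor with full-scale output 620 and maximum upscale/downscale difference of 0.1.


Hysteresis = (max difference / full scale) * 100%.
H = (0.1 / 620) * 100
H = 0.016 %FS

0.016 %FS


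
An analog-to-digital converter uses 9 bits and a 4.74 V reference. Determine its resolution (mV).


The resolution (LSB) of an ADC is Vref / 2^n.
LSB = 4.74 / 2^9
LSB = 4.74 / 512
LSB = 0.00925781 V = 9.2578125 mV

9.2578125 mV


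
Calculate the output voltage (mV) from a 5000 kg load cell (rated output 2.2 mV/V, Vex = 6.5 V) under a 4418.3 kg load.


Vout = rated_output * Vex * (load / capacity).
Vout = 2.2 * 6.5 * (4418.3 / 5000)
Vout = 2.2 * 6.5 * 0.88366
Vout = 12.636 mV

12.636 mV


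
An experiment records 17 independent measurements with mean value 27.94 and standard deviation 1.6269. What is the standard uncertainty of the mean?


The standard uncertainty for Type A evaluation is u = s / sqrt(n).
u = 1.6269 / sqrt(17)
u = 1.6269 / 4.1231
u = 0.3946

0.3946


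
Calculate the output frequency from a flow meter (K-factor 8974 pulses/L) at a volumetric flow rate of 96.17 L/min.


Frequency = K * Q / 60 (converting L/min to L/s).
f = 8974 * 96.17 / 60
f = 863029.58 / 60
f = 14383.83 Hz

14383.83 Hz


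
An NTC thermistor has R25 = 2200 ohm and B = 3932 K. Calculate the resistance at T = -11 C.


NTC thermistor equation: Rt = R25 * exp(B * (1/T - 1/T25)).
T in Kelvin: 262.15 K, T25 = 298.15 K
1/T - 1/T25 = 1/262.15 - 1/298.15 = 0.00046059
B * (1/T - 1/T25) = 3932 * 0.00046059 = 1.8111
Rt = 2200 * exp(1.8111) = 13457.2 ohm

13457.2 ohm


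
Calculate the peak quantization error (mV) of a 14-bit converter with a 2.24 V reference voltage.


The maximum quantization error is +/- LSB/2.
LSB = Vref / 2^n = 2.24 / 16384 = 0.00013672 V
Max error = LSB / 2 = 0.00013672 / 2 = 6.836e-05 V
Max error = 0.0684 mV

0.0684 mV


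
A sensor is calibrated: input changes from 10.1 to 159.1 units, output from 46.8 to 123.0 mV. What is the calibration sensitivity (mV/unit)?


Sensitivity = (y2 - y1) / (x2 - x1).
S = (123.0 - 46.8) / (159.1 - 10.1)
S = 76.2 / 149.0
S = 0.5114 mV/unit

0.5114 mV/unit


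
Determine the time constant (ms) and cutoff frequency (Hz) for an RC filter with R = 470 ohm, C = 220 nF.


Time constant: tau = R * C.
tau = 470 * 2.20e-07 = 0.0001034 s
tau = 0.1034 ms
Cutoff frequency: fc = 1 / (2*pi*R*C).
fc = 1 / (2*pi*0.0001034) = 1539.22 Hz

tau = 0.1034 ms, fc = 1539.22 Hz


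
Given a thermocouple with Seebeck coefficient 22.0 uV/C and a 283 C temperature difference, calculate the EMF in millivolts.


The thermocouple output V = sensitivity * dT.
V = 22.0 uV/C * 283 C
V = 6226.0 uV
V = 6.226 mV

6.226 mV


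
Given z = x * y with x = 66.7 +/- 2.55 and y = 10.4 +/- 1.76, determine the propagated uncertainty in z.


For a product z = x*y, the relative uncertainty is:
uz/z = sqrt((ux/x)^2 + (uy/y)^2)
Relative uncertainties: ux/x = 2.55/66.7 = 0.038231
uy/y = 1.76/10.4 = 0.169231
z = 66.7 * 10.4 = 693.7
uz = 693.7 * sqrt(0.038231^2 + 0.169231^2) = 120.35

120.35


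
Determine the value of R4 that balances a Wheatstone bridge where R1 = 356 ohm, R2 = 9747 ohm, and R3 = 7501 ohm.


At balance: R1*R4 = R2*R3, so R4 = R2*R3/R1.
R4 = 9747 * 7501 / 356
R4 = 73112247 / 356
R4 = 205371.48 ohm

205371.48 ohm


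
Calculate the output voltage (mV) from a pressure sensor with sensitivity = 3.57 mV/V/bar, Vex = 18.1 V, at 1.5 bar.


Output = sensitivity * Vex * P.
Vout = 3.57 * 18.1 * 1.5
Vout = 64.617 * 1.5
Vout = 96.93 mV

96.93 mV


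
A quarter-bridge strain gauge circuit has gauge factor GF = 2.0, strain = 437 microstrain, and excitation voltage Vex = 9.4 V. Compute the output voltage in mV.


Quarter bridge output: Vout = (GF * epsilon * Vex) / 4.
Vout = (2.0 * 437e-6 * 9.4) / 4
Vout = 0.0082156 / 4 V
Vout = 0.0020539 V = 2.0539 mV

2.0539 mV


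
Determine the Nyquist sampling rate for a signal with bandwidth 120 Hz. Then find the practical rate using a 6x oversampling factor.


By Nyquist theorem, fs_min = 2 * fmax.
fs_min = 2 * 120 = 240 Hz
Practical rate = 6 * fs_min = 6 * 240 = 1440 Hz

fs_min = 240 Hz, fs_practical = 1440 Hz


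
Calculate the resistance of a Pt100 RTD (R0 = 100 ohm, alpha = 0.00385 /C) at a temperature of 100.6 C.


The RTD equation: Rt = R0 * (1 + alpha * T).
Rt = 100 * (1 + 0.00385 * 100.6)
Rt = 100 * (1 + 0.38731)
Rt = 100 * 1.38731
Rt = 138.731 ohm

138.731 ohm


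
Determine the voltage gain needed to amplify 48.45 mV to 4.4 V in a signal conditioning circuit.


Gain = Vout / Vin (converting to same units).
G = 4.4 V / 48.45 mV
G = 4400.0 mV / 48.45 mV
G = 90.82

90.82


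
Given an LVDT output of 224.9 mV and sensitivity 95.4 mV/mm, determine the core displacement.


Displacement = Vout / sensitivity.
d = 224.9 / 95.4
d = 2.357 mm

2.357 mm


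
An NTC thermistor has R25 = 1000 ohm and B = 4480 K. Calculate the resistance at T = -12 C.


NTC thermistor equation: Rt = R25 * exp(B * (1/T - 1/T25)).
T in Kelvin: 261.15 K, T25 = 298.15 K
1/T - 1/T25 = 1/261.15 - 1/298.15 = 0.0004752
B * (1/T - 1/T25) = 4480 * 0.0004752 = 2.1289
Rt = 1000 * exp(2.1289) = 8405.6 ohm

8405.6 ohm


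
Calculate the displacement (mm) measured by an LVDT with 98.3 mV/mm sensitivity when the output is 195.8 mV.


Displacement = Vout / sensitivity.
d = 195.8 / 98.3
d = 1.992 mm

1.992 mm


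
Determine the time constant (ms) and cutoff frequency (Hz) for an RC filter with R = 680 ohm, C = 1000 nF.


Time constant: tau = R * C.
tau = 680 * 1.00e-06 = 0.00068 s
tau = 0.68 ms
Cutoff frequency: fc = 1 / (2*pi*R*C).
fc = 1 / (2*pi*0.00068) = 234.05 Hz

tau = 0.68 ms, fc = 234.05 Hz


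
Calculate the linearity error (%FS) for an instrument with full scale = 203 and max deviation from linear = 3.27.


Linearity error = (max deviation / full scale) * 100%.
Linearity = (3.27 / 203) * 100
Linearity = 1.611 %FS

1.611 %FS


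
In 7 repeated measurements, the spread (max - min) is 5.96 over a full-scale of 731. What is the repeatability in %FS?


Repeatability = (spread / full scale) * 100%.
R = (5.96 / 731) * 100
R = 0.815 %FS

0.815 %FS


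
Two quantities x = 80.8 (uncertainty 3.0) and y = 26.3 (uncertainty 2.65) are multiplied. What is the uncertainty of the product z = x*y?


For a product z = x*y, the relative uncertainty is:
uz/z = sqrt((ux/x)^2 + (uy/y)^2)
Relative uncertainties: ux/x = 3.0/80.8 = 0.037129
uy/y = 2.65/26.3 = 0.10076
z = 80.8 * 26.3 = 2125.0
uz = 2125.0 * sqrt(0.037129^2 + 0.10076^2) = 228.194

228.194


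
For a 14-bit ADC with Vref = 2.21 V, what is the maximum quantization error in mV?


The maximum quantization error is +/- LSB/2.
LSB = Vref / 2^n = 2.21 / 16384 = 0.00013489 V
Max error = LSB / 2 = 0.00013489 / 2 = 6.744e-05 V
Max error = 0.0674 mV

0.0674 mV


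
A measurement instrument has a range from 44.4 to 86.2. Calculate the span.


Span = upper range - lower range.
Span = 86.2 - (44.4)
Span = 41.8

41.8


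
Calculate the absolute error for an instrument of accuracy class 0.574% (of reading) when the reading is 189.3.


Absolute error = (accuracy% / 100) * reading.
Error = (0.574 / 100) * 189.3
Error = 0.00574 * 189.3
Error = 1.0866

1.0866


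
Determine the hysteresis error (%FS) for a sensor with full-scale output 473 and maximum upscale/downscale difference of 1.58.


Hysteresis = (max difference / full scale) * 100%.
H = (1.58 / 473) * 100
H = 0.334 %FS

0.334 %FS


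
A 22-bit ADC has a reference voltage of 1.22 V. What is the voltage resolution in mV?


The resolution (LSB) of an ADC is Vref / 2^n.
LSB = 1.22 / 2^22
LSB = 1.22 / 4194304
LSB = 2.9e-07 V = 0.00029087 mV

0.00029087 mV


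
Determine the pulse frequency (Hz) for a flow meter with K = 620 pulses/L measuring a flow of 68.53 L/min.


Frequency = K * Q / 60 (converting L/min to L/s).
f = 620 * 68.53 / 60
f = 42488.6 / 60
f = 708.14 Hz

708.14 Hz


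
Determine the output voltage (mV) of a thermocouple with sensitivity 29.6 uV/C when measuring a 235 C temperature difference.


The thermocouple output V = sensitivity * dT.
V = 29.6 uV/C * 235 C
V = 6956.0 uV
V = 6.956 mV

6.956 mV


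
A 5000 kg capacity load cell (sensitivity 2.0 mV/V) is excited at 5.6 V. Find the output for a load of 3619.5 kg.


Vout = rated_output * Vex * (load / capacity).
Vout = 2.0 * 5.6 * (3619.5 / 5000)
Vout = 2.0 * 5.6 * 0.7239
Vout = 8.108 mV

8.108 mV


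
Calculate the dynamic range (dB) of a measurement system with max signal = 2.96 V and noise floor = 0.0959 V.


Dynamic range = 20 * log10(Vmax / Vnoise).
DR = 20 * log10(2.96 / 0.0959)
DR = 20 * log10(30.87)
DR = 29.79 dB

29.79 dB


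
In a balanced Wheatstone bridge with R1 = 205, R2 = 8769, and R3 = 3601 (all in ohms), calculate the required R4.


At balance: R1*R4 = R2*R3, so R4 = R2*R3/R1.
R4 = 8769 * 3601 / 205
R4 = 31577169 / 205
R4 = 154034.97 ohm

154034.97 ohm


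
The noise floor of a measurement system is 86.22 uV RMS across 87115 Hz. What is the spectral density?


Noise spectral density = Vrms / sqrt(BW).
NSD = 86.22 / sqrt(87115)
NSD = 86.22 / 295.1525
NSD = 0.2921 uV/sqrt(Hz)

0.2921 uV/sqrt(Hz)


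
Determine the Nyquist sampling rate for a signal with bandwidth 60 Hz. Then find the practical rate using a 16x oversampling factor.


By Nyquist theorem, fs_min = 2 * fmax.
fs_min = 2 * 60 = 120 Hz
Practical rate = 16 * fs_min = 16 * 120 = 1920 Hz

fs_min = 120 Hz, fs_practical = 1920 Hz


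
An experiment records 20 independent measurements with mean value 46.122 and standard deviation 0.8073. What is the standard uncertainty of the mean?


The standard uncertainty for Type A evaluation is u = s / sqrt(n).
u = 0.8073 / sqrt(20)
u = 0.8073 / 4.4721
u = 0.1805

0.1805


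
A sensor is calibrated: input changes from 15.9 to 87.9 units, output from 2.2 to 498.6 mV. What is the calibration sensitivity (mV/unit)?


Sensitivity = (y2 - y1) / (x2 - x1).
S = (498.6 - 2.2) / (87.9 - 15.9)
S = 496.4 / 72.0
S = 6.8944 mV/unit

6.8944 mV/unit


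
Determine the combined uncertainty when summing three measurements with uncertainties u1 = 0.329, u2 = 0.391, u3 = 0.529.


For a sum of independent quantities, uc = sqrt(u1^2 + u2^2 + u3^2).
uc = sqrt(0.329^2 + 0.391^2 + 0.529^2)
uc = sqrt(0.108241 + 0.152881 + 0.279841)
uc = 0.7355

0.7355


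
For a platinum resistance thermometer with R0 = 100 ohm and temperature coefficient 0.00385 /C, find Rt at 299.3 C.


The RTD equation: Rt = R0 * (1 + alpha * T).
Rt = 100 * (1 + 0.00385 * 299.3)
Rt = 100 * (1 + 1.152305)
Rt = 100 * 2.152305
Rt = 215.231 ohm

215.231 ohm


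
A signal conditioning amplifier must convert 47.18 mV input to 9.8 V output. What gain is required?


Gain = Vout / Vin (converting to same units).
G = 9.8 V / 47.18 mV
G = 9800.0 mV / 47.18 mV
G = 207.72

207.72


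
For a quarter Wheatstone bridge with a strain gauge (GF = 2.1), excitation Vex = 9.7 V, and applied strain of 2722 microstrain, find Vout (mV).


Quarter bridge output: Vout = (GF * epsilon * Vex) / 4.
Vout = (2.1 * 2722e-6 * 9.7) / 4
Vout = 0.05544714 / 4 V
Vout = 0.01386178 V = 13.8618 mV

13.8618 mV


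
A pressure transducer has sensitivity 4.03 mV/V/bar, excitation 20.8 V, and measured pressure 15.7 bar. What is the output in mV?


Output = sensitivity * Vex * P.
Vout = 4.03 * 20.8 * 15.7
Vout = 83.824 * 15.7
Vout = 1316.04 mV

1316.04 mV


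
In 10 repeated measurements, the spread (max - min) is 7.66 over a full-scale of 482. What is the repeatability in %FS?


Repeatability = (spread / full scale) * 100%.
R = (7.66 / 482) * 100
R = 1.589 %FS

1.589 %FS


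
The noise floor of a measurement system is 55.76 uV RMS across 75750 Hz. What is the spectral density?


Noise spectral density = Vrms / sqrt(BW).
NSD = 55.76 / sqrt(75750)
NSD = 55.76 / 275.2272
NSD = 0.2026 uV/sqrt(Hz)

0.2026 uV/sqrt(Hz)


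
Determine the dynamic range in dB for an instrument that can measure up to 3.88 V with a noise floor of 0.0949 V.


Dynamic range = 20 * log10(Vmax / Vnoise).
DR = 20 * log10(3.88 / 0.0949)
DR = 20 * log10(40.89)
DR = 32.23 dB

32.23 dB


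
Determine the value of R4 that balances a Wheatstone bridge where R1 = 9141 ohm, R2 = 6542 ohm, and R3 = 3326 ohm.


At balance: R1*R4 = R2*R3, so R4 = R2*R3/R1.
R4 = 6542 * 3326 / 9141
R4 = 21758692 / 9141
R4 = 2380.34 ohm

2380.34 ohm


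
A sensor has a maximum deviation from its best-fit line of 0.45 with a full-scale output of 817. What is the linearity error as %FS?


Linearity error = (max deviation / full scale) * 100%.
Linearity = (0.45 / 817) * 100
Linearity = 0.055 %FS

0.055 %FS


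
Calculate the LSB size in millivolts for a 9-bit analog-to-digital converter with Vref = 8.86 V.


The resolution (LSB) of an ADC is Vref / 2^n.
LSB = 8.86 / 2^9
LSB = 8.86 / 512
LSB = 0.01730469 V = 17.3046875 mV

17.3046875 mV


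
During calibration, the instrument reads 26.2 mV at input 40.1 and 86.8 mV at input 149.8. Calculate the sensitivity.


Sensitivity = (y2 - y1) / (x2 - x1).
S = (86.8 - 26.2) / (149.8 - 40.1)
S = 60.6 / 109.7
S = 0.5524 mV/unit

0.5524 mV/unit


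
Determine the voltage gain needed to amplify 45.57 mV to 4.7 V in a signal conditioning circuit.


Gain = Vout / Vin (converting to same units).
G = 4.7 V / 45.57 mV
G = 4700.0 mV / 45.57 mV
G = 103.14

103.14


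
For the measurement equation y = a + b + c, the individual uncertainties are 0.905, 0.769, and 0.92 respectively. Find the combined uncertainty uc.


For a sum of independent quantities, uc = sqrt(u1^2 + u2^2 + u3^2).
uc = sqrt(0.905^2 + 0.769^2 + 0.92^2)
uc = sqrt(0.819025 + 0.591361 + 0.8464)
uc = 1.5023

1.5023


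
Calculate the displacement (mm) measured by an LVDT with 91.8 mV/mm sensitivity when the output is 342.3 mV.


Displacement = Vout / sensitivity.
d = 342.3 / 91.8
d = 3.729 mm

3.729 mm


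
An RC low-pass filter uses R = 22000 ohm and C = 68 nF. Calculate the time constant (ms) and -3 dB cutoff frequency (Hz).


Time constant: tau = R * C.
tau = 22000 * 6.80e-08 = 0.001496 s
tau = 1.496 ms
Cutoff frequency: fc = 1 / (2*pi*R*C).
fc = 1 / (2*pi*0.001496) = 106.39 Hz

tau = 1.496 ms, fc = 106.39 Hz


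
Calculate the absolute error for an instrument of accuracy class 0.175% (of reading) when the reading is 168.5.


Absolute error = (accuracy% / 100) * reading.
Error = (0.175 / 100) * 168.5
Error = 0.00175 * 168.5
Error = 0.2949

0.2949


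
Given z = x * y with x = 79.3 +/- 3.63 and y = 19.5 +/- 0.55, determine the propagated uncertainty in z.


For a product z = x*y, the relative uncertainty is:
uz/z = sqrt((ux/x)^2 + (uy/y)^2)
Relative uncertainties: ux/x = 3.63/79.3 = 0.045776
uy/y = 0.55/19.5 = 0.028205
z = 79.3 * 19.5 = 1546.3
uz = 1546.3 * sqrt(0.045776^2 + 0.028205^2) = 83.143

83.143


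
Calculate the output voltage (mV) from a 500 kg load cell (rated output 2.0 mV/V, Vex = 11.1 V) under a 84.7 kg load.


Vout = rated_output * Vex * (load / capacity).
Vout = 2.0 * 11.1 * (84.7 / 500)
Vout = 2.0 * 11.1 * 0.1694
Vout = 3.761 mV

3.761 mV


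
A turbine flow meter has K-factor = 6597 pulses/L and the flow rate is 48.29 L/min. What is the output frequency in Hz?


Frequency = K * Q / 60 (converting L/min to L/s).
f = 6597 * 48.29 / 60
f = 318569.13 / 60
f = 5309.49 Hz

5309.49 Hz


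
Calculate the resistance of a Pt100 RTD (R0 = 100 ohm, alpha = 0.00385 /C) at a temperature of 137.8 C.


The RTD equation: Rt = R0 * (1 + alpha * T).
Rt = 100 * (1 + 0.00385 * 137.8)
Rt = 100 * (1 + 0.53053)
Rt = 100 * 1.53053
Rt = 153.053 ohm

153.053 ohm


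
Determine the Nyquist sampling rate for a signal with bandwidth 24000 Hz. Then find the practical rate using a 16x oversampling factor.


By Nyquist theorem, fs_min = 2 * fmax.
fs_min = 2 * 24000 = 48000 Hz
Practical rate = 16 * fs_min = 16 * 48000 = 768000 Hz

fs_min = 48000 Hz, fs_practical = 768000 Hz


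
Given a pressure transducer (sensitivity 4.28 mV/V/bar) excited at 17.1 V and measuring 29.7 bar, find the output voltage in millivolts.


Output = sensitivity * Vex * P.
Vout = 4.28 * 17.1 * 29.7
Vout = 73.188 * 29.7
Vout = 2173.68 mV

2173.68 mV


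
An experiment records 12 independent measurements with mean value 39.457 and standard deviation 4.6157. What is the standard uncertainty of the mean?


The standard uncertainty for Type A evaluation is u = s / sqrt(n).
u = 4.6157 / sqrt(12)
u = 4.6157 / 3.4641
u = 1.3324

1.3324


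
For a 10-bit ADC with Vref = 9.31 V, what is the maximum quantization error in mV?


The maximum quantization error is +/- LSB/2.
LSB = Vref / 2^n = 9.31 / 1024 = 0.0090918 V
Max error = LSB / 2 = 0.0090918 / 2 = 0.0045459 V
Max error = 4.5459 mV

4.5459 mV


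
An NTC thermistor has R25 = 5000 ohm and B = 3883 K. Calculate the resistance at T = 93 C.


NTC thermistor equation: Rt = R25 * exp(B * (1/T - 1/T25)).
T in Kelvin: 366.15 K, T25 = 298.15 K
1/T - 1/T25 = 1/366.15 - 1/298.15 = -0.0006229
B * (1/T - 1/T25) = 3883 * -0.0006229 = -2.4187
Rt = 5000 * exp(-2.4187) = 445.2 ohm

445.2 ohm


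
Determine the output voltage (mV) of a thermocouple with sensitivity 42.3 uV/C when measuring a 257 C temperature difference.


The thermocouple output V = sensitivity * dT.
V = 42.3 uV/C * 257 C
V = 10871.1 uV
V = 10.871 mV

10.871 mV


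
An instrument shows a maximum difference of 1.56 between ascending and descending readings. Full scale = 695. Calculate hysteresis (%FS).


Hysteresis = (max difference / full scale) * 100%.
H = (1.56 / 695) * 100
H = 0.224 %FS

0.224 %FS


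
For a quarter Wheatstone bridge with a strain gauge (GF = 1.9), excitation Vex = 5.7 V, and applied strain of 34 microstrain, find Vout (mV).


Quarter bridge output: Vout = (GF * epsilon * Vex) / 4.
Vout = (1.9 * 34e-6 * 5.7) / 4
Vout = 0.00036822 / 4 V
Vout = 9.205e-05 V = 0.0921 mV

0.0921 mV


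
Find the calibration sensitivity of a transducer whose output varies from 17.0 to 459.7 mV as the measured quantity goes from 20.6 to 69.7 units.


Sensitivity = (y2 - y1) / (x2 - x1).
S = (459.7 - 17.0) / (69.7 - 20.6)
S = 442.7 / 49.1
S = 9.0163 mV/unit

9.0163 mV/unit


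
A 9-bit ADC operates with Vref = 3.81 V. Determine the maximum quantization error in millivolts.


The maximum quantization error is +/- LSB/2.
LSB = Vref / 2^n = 3.81 / 512 = 0.00744141 V
Max error = LSB / 2 = 0.00744141 / 2 = 0.0037207 V
Max error = 3.7207 mV

3.7207 mV


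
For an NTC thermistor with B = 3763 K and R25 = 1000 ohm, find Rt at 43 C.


NTC thermistor equation: Rt = R25 * exp(B * (1/T - 1/T25)).
T in Kelvin: 316.15 K, T25 = 298.15 K
1/T - 1/T25 = 1/316.15 - 1/298.15 = -0.00019096
B * (1/T - 1/T25) = 3763 * -0.00019096 = -0.7186
Rt = 1000 * exp(-0.7186) = 487.4 ohm

487.4 ohm


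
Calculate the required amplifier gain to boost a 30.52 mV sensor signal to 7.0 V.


Gain = Vout / Vin (converting to same units).
G = 7.0 V / 30.52 mV
G = 7000.0 mV / 30.52 mV
G = 229.36

229.36


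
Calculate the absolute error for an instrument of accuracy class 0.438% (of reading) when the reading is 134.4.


Absolute error = (accuracy% / 100) * reading.
Error = (0.438 / 100) * 134.4
Error = 0.00438 * 134.4
Error = 0.5887

0.5887


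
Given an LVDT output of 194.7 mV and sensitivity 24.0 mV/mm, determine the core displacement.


Displacement = Vout / sensitivity.
d = 194.7 / 24.0
d = 8.112 mm

8.112 mm


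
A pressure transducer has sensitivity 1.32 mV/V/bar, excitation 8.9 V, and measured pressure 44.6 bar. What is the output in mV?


Output = sensitivity * Vex * P.
Vout = 1.32 * 8.9 * 44.6
Vout = 11.748 * 44.6
Vout = 523.96 mV

523.96 mV


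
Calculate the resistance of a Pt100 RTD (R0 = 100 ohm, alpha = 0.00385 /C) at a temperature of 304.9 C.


The RTD equation: Rt = R0 * (1 + alpha * T).
Rt = 100 * (1 + 0.00385 * 304.9)
Rt = 100 * (1 + 1.173865)
Rt = 100 * 2.173865
Rt = 217.387 ohm

217.387 ohm


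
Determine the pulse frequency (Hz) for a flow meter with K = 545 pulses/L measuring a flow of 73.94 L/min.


Frequency = K * Q / 60 (converting L/min to L/s).
f = 545 * 73.94 / 60
f = 40297.3 / 60
f = 671.62 Hz

671.62 Hz


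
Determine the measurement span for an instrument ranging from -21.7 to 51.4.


Span = upper range - lower range.
Span = 51.4 - (-21.7)
Span = 73.1

73.1


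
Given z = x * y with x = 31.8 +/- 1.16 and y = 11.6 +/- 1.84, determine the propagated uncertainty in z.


For a product z = x*y, the relative uncertainty is:
uz/z = sqrt((ux/x)^2 + (uy/y)^2)
Relative uncertainties: ux/x = 1.16/31.8 = 0.036478
uy/y = 1.84/11.6 = 0.158621
z = 31.8 * 11.6 = 368.9
uz = 368.9 * sqrt(0.036478^2 + 0.158621^2) = 60.039

60.039


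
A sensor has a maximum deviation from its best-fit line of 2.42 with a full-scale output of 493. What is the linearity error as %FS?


Linearity error = (max deviation / full scale) * 100%.
Linearity = (2.42 / 493) * 100
Linearity = 0.491 %FS

0.491 %FS


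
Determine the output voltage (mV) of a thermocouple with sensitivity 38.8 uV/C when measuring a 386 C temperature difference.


The thermocouple output V = sensitivity * dT.
V = 38.8 uV/C * 386 C
V = 14976.8 uV
V = 14.977 mV

14.977 mV


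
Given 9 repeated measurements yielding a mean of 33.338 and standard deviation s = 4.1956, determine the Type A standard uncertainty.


The standard uncertainty for Type A evaluation is u = s / sqrt(n).
u = 4.1956 / sqrt(9)
u = 4.1956 / 3.0
u = 1.3985

1.3985


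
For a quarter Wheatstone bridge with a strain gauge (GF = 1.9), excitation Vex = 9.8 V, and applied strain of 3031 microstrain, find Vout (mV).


Quarter bridge output: Vout = (GF * epsilon * Vex) / 4.
Vout = (1.9 * 3031e-6 * 9.8) / 4
Vout = 0.05643722 / 4 V
Vout = 0.0141093 V = 14.1093 mV

14.1093 mV


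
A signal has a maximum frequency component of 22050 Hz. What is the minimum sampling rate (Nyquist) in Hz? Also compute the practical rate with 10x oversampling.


By Nyquist theorem, fs_min = 2 * fmax.
fs_min = 2 * 22050 = 44100 Hz
Practical rate = 10 * fs_min = 10 * 44100 = 441000 Hz

fs_min = 44100 Hz, fs_practical = 441000 Hz


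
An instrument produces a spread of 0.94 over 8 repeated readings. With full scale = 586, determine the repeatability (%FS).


Repeatability = (spread / full scale) * 100%.
R = (0.94 / 586) * 100
R = 0.16 %FS

0.16 %FS


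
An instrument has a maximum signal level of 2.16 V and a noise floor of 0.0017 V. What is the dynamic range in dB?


Dynamic range = 20 * log10(Vmax / Vnoise).
DR = 20 * log10(2.16 / 0.0017)
DR = 20 * log10(1270.59)
DR = 62.08 dB

62.08 dB


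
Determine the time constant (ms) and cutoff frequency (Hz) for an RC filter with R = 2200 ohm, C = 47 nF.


Time constant: tau = R * C.
tau = 2200 * 4.70e-08 = 0.0001034 s
tau = 0.1034 ms
Cutoff frequency: fc = 1 / (2*pi*R*C).
fc = 1 / (2*pi*0.0001034) = 1539.22 Hz

tau = 0.1034 ms, fc = 1539.22 Hz


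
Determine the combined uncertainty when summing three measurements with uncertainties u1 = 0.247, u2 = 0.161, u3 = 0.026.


For a sum of independent quantities, uc = sqrt(u1^2 + u2^2 + u3^2).
uc = sqrt(0.247^2 + 0.161^2 + 0.026^2)
uc = sqrt(0.061009 + 0.025921 + 0.000676)
uc = 0.296

0.296


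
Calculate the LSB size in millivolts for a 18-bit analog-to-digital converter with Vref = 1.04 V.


The resolution (LSB) of an ADC is Vref / 2^n.
LSB = 1.04 / 2^18
LSB = 1.04 / 262144
LSB = 3.97e-06 V = 0.00396729 mV

0.00396729 mV


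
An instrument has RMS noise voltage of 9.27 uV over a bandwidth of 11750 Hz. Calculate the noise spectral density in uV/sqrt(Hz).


Noise spectral density = Vrms / sqrt(BW).
NSD = 9.27 / sqrt(11750)
NSD = 9.27 / 108.3974
NSD = 0.0855 uV/sqrt(Hz)

0.0855 uV/sqrt(Hz)


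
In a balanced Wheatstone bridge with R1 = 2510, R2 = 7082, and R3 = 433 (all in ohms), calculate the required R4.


At balance: R1*R4 = R2*R3, so R4 = R2*R3/R1.
R4 = 7082 * 433 / 2510
R4 = 3066506 / 2510
R4 = 1221.72 ohm

1221.72 ohm


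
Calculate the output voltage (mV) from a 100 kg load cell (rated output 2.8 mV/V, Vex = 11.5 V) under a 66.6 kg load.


Vout = rated_output * Vex * (load / capacity).
Vout = 2.8 * 11.5 * (66.6 / 100)
Vout = 2.8 * 11.5 * 0.666
Vout = 21.445 mV

21.445 mV


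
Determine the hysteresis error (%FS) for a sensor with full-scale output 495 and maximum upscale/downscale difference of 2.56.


Hysteresis = (max difference / full scale) * 100%.
H = (2.56 / 495) * 100
H = 0.517 %FS

0.517 %FS


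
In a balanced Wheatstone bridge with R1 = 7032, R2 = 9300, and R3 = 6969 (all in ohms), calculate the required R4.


At balance: R1*R4 = R2*R3, so R4 = R2*R3/R1.
R4 = 9300 * 6969 / 7032
R4 = 64811700 / 7032
R4 = 9216.68 ohm

9216.68 ohm


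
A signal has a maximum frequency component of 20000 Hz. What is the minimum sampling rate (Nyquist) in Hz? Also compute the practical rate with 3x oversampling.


By Nyquist theorem, fs_min = 2 * fmax.
fs_min = 2 * 20000 = 40000 Hz
Practical rate = 3 * fs_min = 3 * 40000 = 120000 Hz

fs_min = 40000 Hz, fs_practical = 120000 Hz


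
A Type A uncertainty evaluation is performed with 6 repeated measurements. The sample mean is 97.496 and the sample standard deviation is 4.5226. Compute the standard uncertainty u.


The standard uncertainty for Type A evaluation is u = s / sqrt(n).
u = 4.5226 / sqrt(6)
u = 4.5226 / 2.4495
u = 1.8463

1.8463


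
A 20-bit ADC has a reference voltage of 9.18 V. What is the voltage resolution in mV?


The resolution (LSB) of an ADC is Vref / 2^n.
LSB = 9.18 / 2^20
LSB = 9.18 / 1048576
LSB = 8.75e-06 V = 0.00875473 mV

0.00875473 mV


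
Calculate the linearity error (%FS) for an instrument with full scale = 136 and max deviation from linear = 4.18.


Linearity error = (max deviation / full scale) * 100%.
Linearity = (4.18 / 136) * 100
Linearity = 3.074 %FS

3.074 %FS


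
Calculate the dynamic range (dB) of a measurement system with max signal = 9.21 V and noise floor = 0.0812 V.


Dynamic range = 20 * log10(Vmax / Vnoise).
DR = 20 * log10(9.21 / 0.0812)
DR = 20 * log10(113.42)
DR = 41.09 dB

41.09 dB
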